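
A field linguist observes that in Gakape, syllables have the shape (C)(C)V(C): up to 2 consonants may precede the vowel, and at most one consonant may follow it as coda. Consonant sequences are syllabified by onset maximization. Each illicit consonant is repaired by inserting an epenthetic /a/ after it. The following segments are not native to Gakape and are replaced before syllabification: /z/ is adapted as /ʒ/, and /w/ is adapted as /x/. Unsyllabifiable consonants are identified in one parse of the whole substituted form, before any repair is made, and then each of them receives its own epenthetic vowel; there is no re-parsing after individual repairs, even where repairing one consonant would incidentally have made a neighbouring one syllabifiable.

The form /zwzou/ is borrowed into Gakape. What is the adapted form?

ʒaxʒou

Substitution: /z/ → /ʒ/, /w/ → /x/, giving /ʒxʒou/.
Under (C)(C)V(C), the unsyllabifiable consonants are /ʒ/ (at most one coda consonant is licensed; onsets may contain at most 2 consonants).
Inserting the epenthetic vowel yields /ʒ/ → /ʒa/.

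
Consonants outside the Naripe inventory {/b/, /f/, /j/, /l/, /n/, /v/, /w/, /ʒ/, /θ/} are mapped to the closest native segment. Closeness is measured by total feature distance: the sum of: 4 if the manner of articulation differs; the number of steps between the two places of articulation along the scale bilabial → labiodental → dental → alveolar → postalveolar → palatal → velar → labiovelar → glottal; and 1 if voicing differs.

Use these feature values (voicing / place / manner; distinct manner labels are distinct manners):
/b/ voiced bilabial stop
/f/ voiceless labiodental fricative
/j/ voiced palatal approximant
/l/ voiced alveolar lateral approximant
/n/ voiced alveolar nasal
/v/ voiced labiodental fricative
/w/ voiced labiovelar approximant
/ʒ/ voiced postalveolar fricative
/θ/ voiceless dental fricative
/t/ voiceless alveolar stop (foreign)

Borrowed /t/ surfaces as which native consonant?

b

/b/ is closest: same manner (stop), place distance 3 (alveolar→bilabial), voicing differs (+1); total 4. Next closest is /l/ at distance 5.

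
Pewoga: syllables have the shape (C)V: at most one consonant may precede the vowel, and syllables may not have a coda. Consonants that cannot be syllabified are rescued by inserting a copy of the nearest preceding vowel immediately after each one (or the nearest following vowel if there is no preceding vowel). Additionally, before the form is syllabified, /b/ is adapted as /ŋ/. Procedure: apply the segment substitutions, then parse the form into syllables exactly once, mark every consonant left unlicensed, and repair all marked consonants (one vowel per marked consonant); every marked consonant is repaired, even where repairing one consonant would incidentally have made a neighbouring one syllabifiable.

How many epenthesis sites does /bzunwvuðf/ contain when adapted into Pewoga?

After substitution the input is /ŋzunwvuðf/.
The unsyllabifiable consonants are /ŋ/, /n/, /w/, /ð/, /f/; each receives one epenthetic vowel.

5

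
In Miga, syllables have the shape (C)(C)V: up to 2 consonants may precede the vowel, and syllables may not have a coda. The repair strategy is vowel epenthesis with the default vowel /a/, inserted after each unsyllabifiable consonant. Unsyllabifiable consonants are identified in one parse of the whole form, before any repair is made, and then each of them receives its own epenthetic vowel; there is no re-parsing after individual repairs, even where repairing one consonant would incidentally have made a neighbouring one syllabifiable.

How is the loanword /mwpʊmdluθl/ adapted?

mawpʊmadluθala

Under (C)(C)V, the unsyllabifiable consonants are /m/, /m/, /θ/, /l/ (no codas are permitted; onsets may contain at most 2 consonants).
Epenthesis after each stranded consonant: /m/ → /ma/, /m/ → /ma/, /θ/ → /θa/, /l/ → /la/.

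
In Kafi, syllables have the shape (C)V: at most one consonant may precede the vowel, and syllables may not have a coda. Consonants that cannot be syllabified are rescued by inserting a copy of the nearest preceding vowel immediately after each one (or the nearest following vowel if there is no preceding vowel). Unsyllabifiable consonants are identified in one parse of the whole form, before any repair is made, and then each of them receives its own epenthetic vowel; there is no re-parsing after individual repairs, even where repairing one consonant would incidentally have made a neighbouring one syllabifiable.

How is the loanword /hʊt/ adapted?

hʊtʊ

Under (C)V, the unsyllabifiable consonants are /t/ (no codas are permitted; onsets are limited to one consonant).
Inserting the epenthetic vowel yields /t/ → /tʊ/.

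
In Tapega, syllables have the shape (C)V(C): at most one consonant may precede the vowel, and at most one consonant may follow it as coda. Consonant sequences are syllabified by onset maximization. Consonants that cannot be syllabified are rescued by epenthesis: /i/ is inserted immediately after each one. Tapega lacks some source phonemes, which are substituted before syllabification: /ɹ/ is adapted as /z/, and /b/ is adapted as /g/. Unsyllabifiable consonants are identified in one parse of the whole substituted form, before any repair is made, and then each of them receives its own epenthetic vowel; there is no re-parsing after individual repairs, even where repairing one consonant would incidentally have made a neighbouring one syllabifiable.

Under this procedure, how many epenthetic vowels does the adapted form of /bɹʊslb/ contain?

3

After substitution the input is /gzʊslg/.
The unsyllabifiable consonants are /g/, /l/, /g/; each receives one epenthetic vowel.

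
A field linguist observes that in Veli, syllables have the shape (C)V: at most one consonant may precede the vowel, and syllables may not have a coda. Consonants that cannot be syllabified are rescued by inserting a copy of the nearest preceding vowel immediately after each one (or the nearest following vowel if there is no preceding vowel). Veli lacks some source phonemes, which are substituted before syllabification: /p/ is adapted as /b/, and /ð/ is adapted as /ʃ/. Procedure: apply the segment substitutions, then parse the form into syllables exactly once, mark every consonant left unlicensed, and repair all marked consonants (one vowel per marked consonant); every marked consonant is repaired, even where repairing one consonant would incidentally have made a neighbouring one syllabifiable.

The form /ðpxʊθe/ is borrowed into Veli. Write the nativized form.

Substitution: /ð/ → /ʃ/, /p/ → /b/, giving /ʃbxʊθe/.
Under (C)V, the unsyllabifiable consonants are /ʃ/, /b/ (no codas are permitted; onsets are limited to one consonant).
Inserting the epenthetic vowel yields /ʃ/ → /ʃʊ/, /b/ → /bʊ/.

ʃʊbʊxʊθe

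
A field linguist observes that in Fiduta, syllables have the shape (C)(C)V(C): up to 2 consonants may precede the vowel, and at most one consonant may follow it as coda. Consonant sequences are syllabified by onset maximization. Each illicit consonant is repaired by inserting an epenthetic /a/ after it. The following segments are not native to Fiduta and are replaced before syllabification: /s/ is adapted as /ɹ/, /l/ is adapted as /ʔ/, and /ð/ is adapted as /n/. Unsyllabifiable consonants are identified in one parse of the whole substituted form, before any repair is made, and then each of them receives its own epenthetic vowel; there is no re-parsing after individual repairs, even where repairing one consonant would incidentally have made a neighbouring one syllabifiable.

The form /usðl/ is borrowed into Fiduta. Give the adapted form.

uɹnaʔa

Substitution: /s/ → /ɹ/, /ð/ → /n/, /l/ → /ʔ/, giving /uɹnʔ/.
Under (C)(C)V(C), the unsyllabifiable consonants are /n/, /ʔ/ (at most one coda consonant is licensed; onsets may contain at most 2 consonants).
Inserting the epenthetic vowel yields /n/ → /na/, /ʔ/ → /ʔa/.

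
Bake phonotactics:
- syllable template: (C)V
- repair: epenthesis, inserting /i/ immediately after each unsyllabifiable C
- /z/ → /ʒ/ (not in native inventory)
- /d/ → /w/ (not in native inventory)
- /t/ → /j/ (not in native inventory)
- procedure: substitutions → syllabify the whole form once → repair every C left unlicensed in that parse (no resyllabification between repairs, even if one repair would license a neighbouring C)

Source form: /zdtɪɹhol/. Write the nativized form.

Substitution: /z/ → /ʒ/, /d/ → /w/, /t/ → /j/, giving /ʒwjɪɹhol/.
Under (C)V, the unsyllabifiable consonants are /ʒ/, /w/, /ɹ/, /l/ (no codas are permitted; onsets are limited to one consonant).
Each unlicensed consonant becomes the onset of a new syllable: /ʒ/ → /ʒi/, /w/ → /wi/, /ɹ/ → /ɹi/, /l/ → /li/.

ʒiwijɪɹiholi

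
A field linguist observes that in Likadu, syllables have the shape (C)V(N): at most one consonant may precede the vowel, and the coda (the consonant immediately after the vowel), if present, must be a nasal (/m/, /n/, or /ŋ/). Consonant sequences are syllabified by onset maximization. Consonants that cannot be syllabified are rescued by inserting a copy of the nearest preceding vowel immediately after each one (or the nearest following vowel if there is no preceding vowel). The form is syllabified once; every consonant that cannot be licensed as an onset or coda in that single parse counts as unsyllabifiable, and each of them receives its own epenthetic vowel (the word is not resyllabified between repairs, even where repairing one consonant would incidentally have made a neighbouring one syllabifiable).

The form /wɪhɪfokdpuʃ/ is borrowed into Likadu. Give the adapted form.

wɪhɪfokodopuʃu

Syllabifying with onset maximization leaves /k/, /d/, /ʃ/ stranded (only a nasal (/m/, /n/, or /ŋ/) is licensed in coda position; onsets are limited to one consonant).
Epenthesis after each stranded consonant: /k/ → /ko/, /d/ → /do/, /ʃ/ → /ʃu/.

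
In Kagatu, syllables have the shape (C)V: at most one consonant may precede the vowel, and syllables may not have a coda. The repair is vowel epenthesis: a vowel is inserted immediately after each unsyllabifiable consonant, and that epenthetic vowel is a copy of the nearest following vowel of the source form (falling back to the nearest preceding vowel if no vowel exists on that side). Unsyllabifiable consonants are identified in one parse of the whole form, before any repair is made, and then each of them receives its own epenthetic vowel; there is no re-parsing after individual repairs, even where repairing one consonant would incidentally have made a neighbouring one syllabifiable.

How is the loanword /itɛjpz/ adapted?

The consonants /j/, /p/, /z/ cannot be parsed into a legal (C)V syllable (no codas are permitted; onsets are limited to one consonant).
Epenthesis after each stranded consonant: /j/ → /jɛ/, /p/ → /pɛ/, /z/ → /zɛ/.

itɛjɛpɛzɛ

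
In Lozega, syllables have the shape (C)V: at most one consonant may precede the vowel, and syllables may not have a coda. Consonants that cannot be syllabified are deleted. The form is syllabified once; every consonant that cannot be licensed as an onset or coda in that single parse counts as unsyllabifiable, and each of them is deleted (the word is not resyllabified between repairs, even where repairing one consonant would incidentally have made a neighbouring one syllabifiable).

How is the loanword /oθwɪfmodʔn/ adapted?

Syllabifying with onset maximization leaves /θ/, /f/, /d/, /ʔ/, /n/ stranded (no codas are permitted; onsets are limited to one consonant).
Deletion applies to /θ/, /f/, /d/, /ʔ/, /n/.

owɪmo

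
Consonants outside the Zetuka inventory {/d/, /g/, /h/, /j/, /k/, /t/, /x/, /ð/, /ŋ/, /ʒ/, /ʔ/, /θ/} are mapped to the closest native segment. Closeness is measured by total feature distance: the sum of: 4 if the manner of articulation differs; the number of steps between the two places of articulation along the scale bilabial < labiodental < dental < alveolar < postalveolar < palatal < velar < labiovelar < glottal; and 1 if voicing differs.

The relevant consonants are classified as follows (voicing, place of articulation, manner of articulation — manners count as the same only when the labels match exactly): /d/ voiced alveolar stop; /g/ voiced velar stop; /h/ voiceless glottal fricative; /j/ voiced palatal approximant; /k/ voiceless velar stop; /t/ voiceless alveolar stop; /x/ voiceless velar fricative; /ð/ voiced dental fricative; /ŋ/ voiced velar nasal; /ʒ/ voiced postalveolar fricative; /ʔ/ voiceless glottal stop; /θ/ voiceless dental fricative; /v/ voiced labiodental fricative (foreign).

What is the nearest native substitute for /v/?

ð

/ð/ is closest: same manner (fricative), place distance 1 (labiodental→dental), same voicing; total 1. Next closest is /θ/ at distance 2.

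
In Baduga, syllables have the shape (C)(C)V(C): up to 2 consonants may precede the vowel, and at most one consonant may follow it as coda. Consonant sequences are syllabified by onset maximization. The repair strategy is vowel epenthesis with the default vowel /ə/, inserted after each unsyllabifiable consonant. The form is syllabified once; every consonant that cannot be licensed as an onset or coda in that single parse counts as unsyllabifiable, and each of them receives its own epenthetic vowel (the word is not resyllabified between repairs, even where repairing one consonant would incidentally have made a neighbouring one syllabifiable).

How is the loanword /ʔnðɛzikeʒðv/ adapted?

The consonants /ʔ/, /ð/, /v/ cannot be parsed into a legal (C)(C)V(C) syllable (at most one coda consonant is licensed; onsets may contain at most 2 consonants).
Each unlicensed consonant becomes the onset of a new syllable: /ʔ/ → /ʔə/, /ð/ → /ðə/, /v/ → /və/.

ʔənðɛzikeʒðəvə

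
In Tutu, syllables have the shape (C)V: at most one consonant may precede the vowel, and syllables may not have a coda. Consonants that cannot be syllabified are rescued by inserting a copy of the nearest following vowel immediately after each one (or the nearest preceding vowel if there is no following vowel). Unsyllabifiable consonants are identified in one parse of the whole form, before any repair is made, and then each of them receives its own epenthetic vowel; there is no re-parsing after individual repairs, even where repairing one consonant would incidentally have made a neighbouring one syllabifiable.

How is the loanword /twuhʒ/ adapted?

tuwuhuʒu

The consonants /t/, /h/, /ʒ/ cannot be parsed into a legal (C)V syllable (no codas are permitted; onsets are limited to one consonant).
Epenthesis after each stranded consonant: /t/ → /tu/, /h/ → /hu/, /ʒ/ → /ʒu/.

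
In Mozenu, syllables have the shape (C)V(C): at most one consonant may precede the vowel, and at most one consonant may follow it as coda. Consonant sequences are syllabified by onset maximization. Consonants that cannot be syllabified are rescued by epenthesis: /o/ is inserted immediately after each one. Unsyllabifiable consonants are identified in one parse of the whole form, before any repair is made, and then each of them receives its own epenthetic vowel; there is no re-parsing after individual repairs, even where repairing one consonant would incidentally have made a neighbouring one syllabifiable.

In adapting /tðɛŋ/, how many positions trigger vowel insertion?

The unsyllabifiable consonants are /t/; each receives one epenthetic vowel.

1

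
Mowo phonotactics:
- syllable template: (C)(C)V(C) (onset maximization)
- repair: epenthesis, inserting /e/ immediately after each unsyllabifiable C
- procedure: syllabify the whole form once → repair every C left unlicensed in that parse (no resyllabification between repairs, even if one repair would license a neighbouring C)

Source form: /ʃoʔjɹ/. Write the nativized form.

ʃoʔjeɹe

The consonants /j/, /ɹ/ cannot be parsed into a legal (C)(C)V(C) syllable (at most one coda consonant is licensed; onsets may contain at most 2 consonants).
Each unlicensed consonant becomes the onset of a new syllable: /j/ → /je/, /ɹ/ → /ɹe/.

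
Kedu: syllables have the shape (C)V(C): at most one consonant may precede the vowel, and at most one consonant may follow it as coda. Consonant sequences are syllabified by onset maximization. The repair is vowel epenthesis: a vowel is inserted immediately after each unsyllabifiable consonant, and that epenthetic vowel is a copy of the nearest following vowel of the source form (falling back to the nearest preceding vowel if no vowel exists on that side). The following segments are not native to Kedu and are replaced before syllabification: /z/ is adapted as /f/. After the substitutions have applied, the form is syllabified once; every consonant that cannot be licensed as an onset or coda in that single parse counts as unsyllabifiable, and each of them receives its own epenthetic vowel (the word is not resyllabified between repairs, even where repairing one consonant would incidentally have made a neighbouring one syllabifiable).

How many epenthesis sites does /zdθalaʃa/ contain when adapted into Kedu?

After substitution the input is /fdθalaʃa/.
The unsyllabifiable consonants are /f/, /d/; each receives one epenthetic vowel.

2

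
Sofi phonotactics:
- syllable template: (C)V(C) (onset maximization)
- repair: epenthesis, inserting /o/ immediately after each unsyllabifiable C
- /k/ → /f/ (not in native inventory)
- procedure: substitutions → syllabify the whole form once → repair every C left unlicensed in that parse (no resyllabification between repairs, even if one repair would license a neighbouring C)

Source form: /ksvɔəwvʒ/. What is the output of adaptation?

fosovɔəwvoʒo

Substitution: /k/ → /f/, giving /fsvɔəwvʒ/.
The consonants /f/, /s/, /v/, /ʒ/ cannot be parsed into a legal (C)V(C) syllable (at most one coda consonant is licensed; onsets are limited to one consonant).
Inserting the epenthetic vowel yields /f/ → /fo/, /s/ → /so/, /v/ → /vo/, /ʒ/ → /ʒo/.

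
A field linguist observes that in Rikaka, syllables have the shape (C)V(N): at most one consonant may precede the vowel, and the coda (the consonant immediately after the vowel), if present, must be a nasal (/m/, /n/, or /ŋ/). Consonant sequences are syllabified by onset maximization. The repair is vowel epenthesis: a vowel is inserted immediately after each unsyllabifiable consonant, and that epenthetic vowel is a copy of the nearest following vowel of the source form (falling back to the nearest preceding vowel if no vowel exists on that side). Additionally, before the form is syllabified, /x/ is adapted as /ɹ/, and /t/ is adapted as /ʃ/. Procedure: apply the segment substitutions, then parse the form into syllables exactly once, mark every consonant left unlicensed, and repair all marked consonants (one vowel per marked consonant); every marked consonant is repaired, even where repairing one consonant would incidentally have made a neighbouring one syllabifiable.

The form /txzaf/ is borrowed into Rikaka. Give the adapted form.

ʃaɹazafa

Substitution: /t/ → /ʃ/, /x/ → /ɹ/, giving /ʃɹzaf/.
The consonants /ʃ/, /ɹ/, /f/ cannot be parsed into a legal (C)V(N) syllable (only a nasal (/m/, /n/, or /ŋ/) is licensed in coda position; onsets are limited to one consonant).
Each unlicensed consonant becomes the onset of a new syllable: /ʃ/ → /ʃa/, /ɹ/ → /ɹa/, /f/ → /fa/.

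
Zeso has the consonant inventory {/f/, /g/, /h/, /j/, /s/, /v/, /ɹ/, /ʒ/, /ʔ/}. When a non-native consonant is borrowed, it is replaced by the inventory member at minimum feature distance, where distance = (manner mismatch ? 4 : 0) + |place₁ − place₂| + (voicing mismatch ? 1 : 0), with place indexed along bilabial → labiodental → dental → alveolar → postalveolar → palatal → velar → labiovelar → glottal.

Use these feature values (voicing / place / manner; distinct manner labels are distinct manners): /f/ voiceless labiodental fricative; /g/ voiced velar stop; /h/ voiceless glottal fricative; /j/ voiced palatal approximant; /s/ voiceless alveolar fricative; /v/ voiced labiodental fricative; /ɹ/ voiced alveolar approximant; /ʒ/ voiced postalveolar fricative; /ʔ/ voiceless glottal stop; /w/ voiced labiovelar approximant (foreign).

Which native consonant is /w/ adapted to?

/j/ is closest: same manner (approximant), place distance 2 (labiovelar→palatal), same voicing; total 2. Next closest is /ɹ/ at distance 4.

j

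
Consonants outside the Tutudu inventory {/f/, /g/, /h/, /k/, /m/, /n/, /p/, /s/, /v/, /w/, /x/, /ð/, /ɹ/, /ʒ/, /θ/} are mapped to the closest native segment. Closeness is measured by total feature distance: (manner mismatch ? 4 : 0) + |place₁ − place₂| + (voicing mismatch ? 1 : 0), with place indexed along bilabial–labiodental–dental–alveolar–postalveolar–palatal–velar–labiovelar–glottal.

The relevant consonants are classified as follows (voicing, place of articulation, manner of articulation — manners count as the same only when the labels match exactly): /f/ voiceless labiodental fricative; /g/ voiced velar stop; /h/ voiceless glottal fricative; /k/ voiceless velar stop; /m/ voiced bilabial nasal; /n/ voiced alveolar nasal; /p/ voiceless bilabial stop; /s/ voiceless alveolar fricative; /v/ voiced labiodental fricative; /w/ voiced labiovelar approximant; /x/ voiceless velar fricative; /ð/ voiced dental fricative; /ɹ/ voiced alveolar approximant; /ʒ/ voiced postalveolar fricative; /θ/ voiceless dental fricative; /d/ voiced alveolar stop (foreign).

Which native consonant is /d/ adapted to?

g

/g/ is closest: same manner (stop), place distance 3 (alveolar→velar), same voicing; total 3. Next closest is /k/ at distance 4.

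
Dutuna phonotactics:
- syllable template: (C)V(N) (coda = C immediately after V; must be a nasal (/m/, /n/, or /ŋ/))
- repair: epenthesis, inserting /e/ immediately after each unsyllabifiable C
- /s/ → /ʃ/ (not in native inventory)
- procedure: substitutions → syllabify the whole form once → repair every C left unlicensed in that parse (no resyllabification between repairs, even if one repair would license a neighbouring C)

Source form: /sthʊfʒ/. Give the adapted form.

ʃetehʊfeʒe

Substitution: /s/ → /ʃ/, giving /ʃthʊfʒ/.
Under (C)V(N), the unsyllabifiable consonants are /ʃ/, /t/, /f/, /ʒ/ (only a nasal (/m/, /n/, or /ŋ/) is licensed in coda position; onsets are limited to one consonant).
Each unlicensed consonant becomes the onset of a new syllable: /ʃ/ → /ʃe/, /t/ → /te/, /f/ → /fe/, /ʒ/ → /ʒe/.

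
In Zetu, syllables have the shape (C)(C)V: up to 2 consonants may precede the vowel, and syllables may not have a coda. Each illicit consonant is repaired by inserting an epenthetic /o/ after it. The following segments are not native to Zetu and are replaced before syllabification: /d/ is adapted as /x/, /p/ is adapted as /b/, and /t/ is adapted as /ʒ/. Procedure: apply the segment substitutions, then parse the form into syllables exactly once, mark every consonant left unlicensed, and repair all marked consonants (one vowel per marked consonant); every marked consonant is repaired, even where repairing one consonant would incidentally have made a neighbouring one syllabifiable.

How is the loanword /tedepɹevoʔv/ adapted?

Substitution: /t/ → /ʒ/, /d/ → /x/, /p/ → /b/, giving /ʒexebɹevoʔv/.
Syllabifying with onset maximization leaves /ʔ/, /v/ stranded (no codas are permitted; onsets may contain at most 2 consonants).
Epenthesis after each stranded consonant: /ʔ/ → /ʔo/, /v/ → /vo/.

ʒexebɹevoʔovo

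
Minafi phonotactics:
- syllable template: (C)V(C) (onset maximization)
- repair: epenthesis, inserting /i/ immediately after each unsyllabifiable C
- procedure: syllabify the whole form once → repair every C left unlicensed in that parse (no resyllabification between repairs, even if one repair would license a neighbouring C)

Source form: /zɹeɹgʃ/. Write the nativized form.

The consonants /z/, /g/, /ʃ/ cannot be parsed into a legal (C)V(C) syllable (at most one coda consonant is licensed; onsets are limited to one consonant).
Inserting the epenthetic vowel yields /z/ → /zi/, /g/ → /gi/, /ʃ/ → /ʃi/.

ziɹeɹgiʃi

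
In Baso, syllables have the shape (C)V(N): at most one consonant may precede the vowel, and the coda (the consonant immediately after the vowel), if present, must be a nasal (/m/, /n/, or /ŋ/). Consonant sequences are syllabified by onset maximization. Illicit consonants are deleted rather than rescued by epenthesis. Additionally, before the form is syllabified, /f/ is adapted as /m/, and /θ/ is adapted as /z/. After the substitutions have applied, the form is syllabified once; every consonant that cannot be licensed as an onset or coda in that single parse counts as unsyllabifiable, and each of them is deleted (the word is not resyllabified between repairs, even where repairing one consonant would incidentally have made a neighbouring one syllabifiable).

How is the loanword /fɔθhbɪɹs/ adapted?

mɔbɪ

Substitution: /f/ → /m/, /θ/ → /z/, giving /mɔzhbɪɹs/.
Under (C)V(N), the unsyllabifiable consonants are /z/, /h/, /ɹ/, /s/ (only a nasal (/m/, /n/, or /ŋ/) is licensed in coda position; onsets are limited to one consonant).
Deleting the stranded consonants removes /z/, /h/, /ɹ/, /s/.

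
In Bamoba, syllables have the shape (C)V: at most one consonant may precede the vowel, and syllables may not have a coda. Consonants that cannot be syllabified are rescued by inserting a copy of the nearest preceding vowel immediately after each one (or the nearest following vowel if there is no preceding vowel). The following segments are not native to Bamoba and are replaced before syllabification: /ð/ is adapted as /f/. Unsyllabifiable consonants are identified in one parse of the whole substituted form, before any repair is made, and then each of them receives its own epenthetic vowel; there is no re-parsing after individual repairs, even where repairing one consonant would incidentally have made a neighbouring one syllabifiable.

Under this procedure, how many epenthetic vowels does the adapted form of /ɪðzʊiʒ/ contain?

2

After substitution the input is /ɪfzʊiʒ/.
The unsyllabifiable consonants are /f/, /ʒ/; each receives one epenthetic vowel.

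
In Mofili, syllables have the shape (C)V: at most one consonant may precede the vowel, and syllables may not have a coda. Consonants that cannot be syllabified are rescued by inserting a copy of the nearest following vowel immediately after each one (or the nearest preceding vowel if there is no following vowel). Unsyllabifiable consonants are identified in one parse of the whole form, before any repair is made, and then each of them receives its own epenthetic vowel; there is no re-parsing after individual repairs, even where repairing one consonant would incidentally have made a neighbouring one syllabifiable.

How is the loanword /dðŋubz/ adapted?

duðuŋubuzu

The consonants /d/, /ð/, /b/, /z/ cannot be parsed into a legal (C)V syllable (no codas are permitted; onsets are limited to one consonant).
Inserting the epenthetic vowel yields /d/ → /du/, /ð/ → /ðu/, /b/ → /bu/, /z/ → /zu/.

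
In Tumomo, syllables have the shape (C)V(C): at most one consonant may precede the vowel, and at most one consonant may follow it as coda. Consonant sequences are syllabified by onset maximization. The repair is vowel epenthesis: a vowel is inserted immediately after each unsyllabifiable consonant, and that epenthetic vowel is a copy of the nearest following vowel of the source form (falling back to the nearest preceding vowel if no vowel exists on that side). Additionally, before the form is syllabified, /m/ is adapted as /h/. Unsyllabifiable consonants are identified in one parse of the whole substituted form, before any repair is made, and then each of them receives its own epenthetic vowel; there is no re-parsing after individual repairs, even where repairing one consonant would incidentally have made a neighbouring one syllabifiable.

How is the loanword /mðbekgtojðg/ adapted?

Substitution: /m/ → /h/, giving /hðbekgtojðg/.
Syllabifying with onset maximization leaves /h/, /ð/, /g/, /ð/, /g/ stranded (at most one coda consonant is licensed; onsets are limited to one consonant).
Epenthesis after each stranded consonant: /h/ → /he/, /ð/ → /ðe/, /g/ → /go/, /ð/ → /ðo/, /g/ → /go/.

heðebekgotojðogo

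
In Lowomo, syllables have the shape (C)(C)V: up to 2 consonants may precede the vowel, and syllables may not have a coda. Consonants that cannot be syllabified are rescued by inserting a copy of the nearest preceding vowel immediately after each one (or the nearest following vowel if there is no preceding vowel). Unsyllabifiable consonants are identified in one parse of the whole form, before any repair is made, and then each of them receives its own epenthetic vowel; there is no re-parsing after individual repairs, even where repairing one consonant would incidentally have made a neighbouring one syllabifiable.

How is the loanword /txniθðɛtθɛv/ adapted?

Under (C)(C)V, the unsyllabifiable consonants are /t/, /v/ (no codas are permitted; onsets may contain at most 2 consonants).
Inserting the epenthetic vowel yields /t/ → /ti/, /v/ → /vɛ/.

tixniθðɛtθɛvɛ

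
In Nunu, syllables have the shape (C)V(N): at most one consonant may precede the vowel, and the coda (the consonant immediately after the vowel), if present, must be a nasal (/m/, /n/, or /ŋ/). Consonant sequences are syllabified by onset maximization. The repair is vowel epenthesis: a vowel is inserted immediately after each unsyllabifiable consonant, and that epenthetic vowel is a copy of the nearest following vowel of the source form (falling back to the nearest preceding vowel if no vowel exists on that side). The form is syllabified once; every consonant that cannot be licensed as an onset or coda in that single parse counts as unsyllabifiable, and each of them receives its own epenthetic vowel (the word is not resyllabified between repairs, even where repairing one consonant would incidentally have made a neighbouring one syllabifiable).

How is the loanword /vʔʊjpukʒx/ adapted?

Syllabifying with onset maximization leaves /v/, /j/, /k/, /ʒ/, /x/ stranded (only a nasal (/m/, /n/, or /ŋ/) is licensed in coda position; onsets are limited to one consonant).
Each unlicensed consonant becomes the onset of a new syllable: /v/ → /vʊ/, /j/ → /ju/, /k/ → /ku/, /ʒ/ → /ʒu/, /x/ → /xu/.

vʊʔʊjupukuʒuxu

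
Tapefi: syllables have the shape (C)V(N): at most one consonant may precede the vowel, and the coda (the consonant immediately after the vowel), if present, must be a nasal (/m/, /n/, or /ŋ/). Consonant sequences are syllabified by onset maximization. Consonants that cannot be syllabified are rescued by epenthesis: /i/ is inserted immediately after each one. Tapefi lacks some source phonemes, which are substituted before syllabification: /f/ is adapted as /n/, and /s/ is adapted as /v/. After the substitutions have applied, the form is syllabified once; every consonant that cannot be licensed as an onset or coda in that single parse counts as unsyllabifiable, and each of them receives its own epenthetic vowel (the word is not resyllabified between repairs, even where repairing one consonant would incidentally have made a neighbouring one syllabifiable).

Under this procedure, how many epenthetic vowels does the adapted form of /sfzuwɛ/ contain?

After substitution the input is /vnzuwɛ/.
The unsyllabifiable consonants are /v/, /n/; each receives one epenthetic vowel.

2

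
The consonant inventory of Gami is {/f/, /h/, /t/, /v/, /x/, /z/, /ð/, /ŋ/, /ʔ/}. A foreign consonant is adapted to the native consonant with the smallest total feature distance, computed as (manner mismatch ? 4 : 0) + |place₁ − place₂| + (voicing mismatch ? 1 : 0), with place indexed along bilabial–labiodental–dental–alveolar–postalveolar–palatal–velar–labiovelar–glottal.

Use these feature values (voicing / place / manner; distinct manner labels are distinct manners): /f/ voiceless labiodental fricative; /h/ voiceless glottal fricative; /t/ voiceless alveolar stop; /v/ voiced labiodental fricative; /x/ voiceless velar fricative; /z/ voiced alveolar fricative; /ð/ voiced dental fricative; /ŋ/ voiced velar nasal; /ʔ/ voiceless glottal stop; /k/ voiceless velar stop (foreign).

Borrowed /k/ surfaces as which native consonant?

ʔ

/ʔ/ is closest: same manner (stop), place distance 2 (velar→glottal), same voicing; total 2. Next closest is /t/ at distance 3.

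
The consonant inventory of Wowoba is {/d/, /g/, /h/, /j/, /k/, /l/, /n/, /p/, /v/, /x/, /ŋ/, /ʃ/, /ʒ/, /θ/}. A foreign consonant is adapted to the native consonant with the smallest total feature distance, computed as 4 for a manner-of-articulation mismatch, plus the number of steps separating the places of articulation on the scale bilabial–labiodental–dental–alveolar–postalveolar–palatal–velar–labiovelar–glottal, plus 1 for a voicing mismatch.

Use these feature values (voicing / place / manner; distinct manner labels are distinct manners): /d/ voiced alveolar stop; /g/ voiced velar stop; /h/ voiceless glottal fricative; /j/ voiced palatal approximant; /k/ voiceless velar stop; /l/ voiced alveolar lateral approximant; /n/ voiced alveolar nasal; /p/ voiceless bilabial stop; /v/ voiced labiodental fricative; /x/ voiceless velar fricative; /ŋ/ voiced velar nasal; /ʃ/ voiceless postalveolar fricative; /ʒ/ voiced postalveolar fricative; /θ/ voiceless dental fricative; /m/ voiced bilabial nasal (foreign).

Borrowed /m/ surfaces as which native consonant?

n

/n/ is closest: same manner (nasal), place distance 3 (bilabial→alveolar), same voicing; total 3. Next closest is /p/ at distance 5.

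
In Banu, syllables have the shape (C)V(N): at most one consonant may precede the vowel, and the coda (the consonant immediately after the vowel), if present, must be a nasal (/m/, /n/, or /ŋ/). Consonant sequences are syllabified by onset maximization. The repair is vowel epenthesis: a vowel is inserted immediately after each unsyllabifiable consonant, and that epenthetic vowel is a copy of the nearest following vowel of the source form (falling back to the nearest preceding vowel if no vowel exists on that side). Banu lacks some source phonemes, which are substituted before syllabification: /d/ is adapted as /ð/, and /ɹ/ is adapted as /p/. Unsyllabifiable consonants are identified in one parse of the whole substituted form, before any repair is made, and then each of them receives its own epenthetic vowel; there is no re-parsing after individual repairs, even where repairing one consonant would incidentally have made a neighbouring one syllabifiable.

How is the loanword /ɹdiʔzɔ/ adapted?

Substitution: /ɹ/ → /p/, /d/ → /ð/, giving /pðiʔzɔ/.
The consonants /p/, /ʔ/ cannot be parsed into a legal (C)V(N) syllable (only a nasal (/m/, /n/, or /ŋ/) is licensed in coda position; onsets are limited to one consonant).
Inserting the epenthetic vowel yields /p/ → /pi/, /ʔ/ → /ʔɔ/.

piðiʔɔzɔ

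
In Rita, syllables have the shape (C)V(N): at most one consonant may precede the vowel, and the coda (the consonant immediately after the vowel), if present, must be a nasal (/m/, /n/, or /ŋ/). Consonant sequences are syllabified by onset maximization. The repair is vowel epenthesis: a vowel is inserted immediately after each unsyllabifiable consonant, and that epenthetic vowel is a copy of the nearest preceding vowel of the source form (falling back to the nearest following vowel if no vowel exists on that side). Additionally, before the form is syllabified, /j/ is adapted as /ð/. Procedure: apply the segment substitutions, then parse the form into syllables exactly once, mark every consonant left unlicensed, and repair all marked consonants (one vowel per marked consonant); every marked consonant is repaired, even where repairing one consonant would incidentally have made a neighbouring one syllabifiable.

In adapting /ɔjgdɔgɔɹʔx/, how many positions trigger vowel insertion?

After substitution the input is /ɔðgdɔgɔɹʔx/.
The unsyllabifiable consonants are /ð/, /g/, /ɹ/, /ʔ/, /x/; each receives one epenthetic vowel.

5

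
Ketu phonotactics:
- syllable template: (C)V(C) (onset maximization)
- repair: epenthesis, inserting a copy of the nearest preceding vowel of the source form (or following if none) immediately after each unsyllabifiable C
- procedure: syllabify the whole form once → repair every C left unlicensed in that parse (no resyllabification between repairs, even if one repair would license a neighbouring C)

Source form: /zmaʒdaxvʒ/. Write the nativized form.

zamaʒdaxvaʒa

The consonants /z/, /v/, /ʒ/ cannot be parsed into a legal (C)V(C) syllable (at most one coda consonant is licensed; onsets are limited to one consonant).
Epenthesis after each stranded consonant: /z/ → /za/, /v/ → /va/, /ʒ/ → /ʒa/.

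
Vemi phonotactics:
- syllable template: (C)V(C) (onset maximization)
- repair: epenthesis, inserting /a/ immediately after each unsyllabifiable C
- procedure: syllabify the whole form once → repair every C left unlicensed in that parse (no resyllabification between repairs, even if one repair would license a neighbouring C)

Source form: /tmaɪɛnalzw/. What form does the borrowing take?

tamaɪɛnalzawa

Under (C)V(C), the unsyllabifiable consonants are /t/, /z/, /w/ (at most one coda consonant is licensed; onsets are limited to one consonant).
Each unlicensed consonant becomes the onset of a new syllable: /t/ → /ta/, /z/ → /za/, /w/ → /wa/.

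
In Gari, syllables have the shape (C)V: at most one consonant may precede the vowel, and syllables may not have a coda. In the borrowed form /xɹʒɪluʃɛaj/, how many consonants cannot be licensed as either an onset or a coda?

Syllabifying with onset maximization leaves /x/, /ɹ/, /j/ stranded (no codas are permitted; onsets are limited to one consonant).

3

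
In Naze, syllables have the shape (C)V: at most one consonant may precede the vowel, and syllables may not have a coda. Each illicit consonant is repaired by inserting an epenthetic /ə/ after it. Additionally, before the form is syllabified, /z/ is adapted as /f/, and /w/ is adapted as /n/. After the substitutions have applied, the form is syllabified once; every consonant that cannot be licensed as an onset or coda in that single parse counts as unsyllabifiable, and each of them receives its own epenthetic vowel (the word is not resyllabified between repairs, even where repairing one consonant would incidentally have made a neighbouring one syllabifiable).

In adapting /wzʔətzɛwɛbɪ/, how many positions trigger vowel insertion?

After substitution the input is /nfʔətfɛnɛbɪ/.
The unsyllabifiable consonants are /n/, /f/, /t/; each receives one epenthetic vowel.

3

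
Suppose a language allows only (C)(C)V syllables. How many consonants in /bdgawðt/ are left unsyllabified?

4

Syllabifying with onset maximization leaves /b/, /w/, /ð/, /t/ stranded (no codas are permitted; onsets may contain at most 2 consonants).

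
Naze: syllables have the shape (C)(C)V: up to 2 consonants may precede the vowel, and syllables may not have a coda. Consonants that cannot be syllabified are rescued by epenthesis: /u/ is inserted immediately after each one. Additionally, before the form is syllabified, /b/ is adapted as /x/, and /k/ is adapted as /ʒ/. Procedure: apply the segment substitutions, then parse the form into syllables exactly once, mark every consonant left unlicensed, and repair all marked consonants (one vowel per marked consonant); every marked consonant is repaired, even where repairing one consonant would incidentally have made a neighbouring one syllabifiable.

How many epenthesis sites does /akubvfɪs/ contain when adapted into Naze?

2

After substitution the input is /aʒuxvfɪs/.
The unsyllabifiable consonants are /x/, /s/; each receives one epenthetic vowel.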